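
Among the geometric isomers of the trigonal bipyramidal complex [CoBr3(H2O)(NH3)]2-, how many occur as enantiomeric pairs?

0

In a trigonal bipyramid the two axial positions differ from the three equatorial ones.
There are 4 geometric isomers: H2O equatorial, NH3 equatorial; H2O axial, NH3 equatorial; H2O equatorial, NH3 axial; H2O axial, NH3 axial.
Each arrangement has an internal mirror plane or centre of symmetry, so none is chiral.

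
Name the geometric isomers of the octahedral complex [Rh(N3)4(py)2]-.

Systematic placement gives 2 geometric isomers: py trans; py cis.

cis and trans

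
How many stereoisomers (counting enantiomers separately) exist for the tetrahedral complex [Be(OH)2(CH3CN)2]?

All four vertices of a tetrahedron are equivalent and mutually adjacent, so cis/trans isomerism cannot arise.
Only one geometric arrangement is possible.

1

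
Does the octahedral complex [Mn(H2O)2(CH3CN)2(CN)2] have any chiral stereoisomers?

yes

An octahedron has six vertices in three trans pairs; every non-trans pair is cis.
The distinct arrangements are (5 in all): H2O trans, CH3CN trans, CN trans; H2O cis, CH3CN trans, CN cis; H2O trans, CH3CN cis, CN cis; H2O cis, CH3CN cis, CN cis (chiral); H2O cis, CH3CN cis, CN trans.
One of these lacks any improper symmetry element and so occurs as an enantiomeric pair, giving 5 + 1 = 6 stereoisomers in total.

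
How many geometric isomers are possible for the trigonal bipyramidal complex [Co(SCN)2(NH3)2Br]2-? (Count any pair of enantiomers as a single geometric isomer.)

5

Systematic enumeration (placing each ligand type in turn and discarding arrangements equivalent by rotation or reflection) gives 5 geometric isomers.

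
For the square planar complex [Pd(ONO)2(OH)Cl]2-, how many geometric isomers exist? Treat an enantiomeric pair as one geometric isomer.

A square has two trans pairs of vertices; adjacent vertices are cis.
Systematic placement gives 2 geometric isomers: ONO cis; ONO trans.

2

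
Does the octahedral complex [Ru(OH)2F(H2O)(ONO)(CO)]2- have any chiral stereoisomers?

yes

Systematic enumeration (placing each ligand type in turn and discarding arrangements equivalent by rotation or reflection) gives 9 geometric isomers.
Of these, 6 lack any improper symmetry element and so occur as enantiomeric pairs, giving 9 + 6 = 15 stereoisomers in total.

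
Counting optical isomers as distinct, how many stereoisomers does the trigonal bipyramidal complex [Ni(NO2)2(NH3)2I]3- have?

In a trigonal bipyramid the two axial positions differ from the three equatorial ones.
Exhaustive case analysis gives 5 geometric isomers.
One of these lacks any improper symmetry element and so occurs as an enantiomeric pair, giving 5 + 1 = 6 stereoisomers in total.

6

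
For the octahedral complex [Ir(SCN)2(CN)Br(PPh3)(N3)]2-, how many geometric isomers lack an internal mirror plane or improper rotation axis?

In an octahedral complex each vertex has one trans partner and four cis neighbours.
Placing the ligands in turn and identifying arrangements related by rotation or reflection leaves 9 distinct geometric isomers.
Of these, 6 lack any improper symmetry element and so occur as enantiomeric pairs, giving 9 + 6 = 15 stereoisomers in total.

6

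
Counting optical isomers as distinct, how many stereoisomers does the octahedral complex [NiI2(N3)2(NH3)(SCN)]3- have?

An octahedron has six vertices in three trans pairs; every non-trans pair is cis.
The distinct arrangements are (6 in all): I trans, N3 trans; I trans, N3 cis; I cis, N3 cis (3 arrangements, 2 chiral); I cis, N3 trans.
Of these, 2 lack any improper symmetry element and so occur as enantiomeric pairs, giving 6 + 2 = 8 stereoisomers in total.

8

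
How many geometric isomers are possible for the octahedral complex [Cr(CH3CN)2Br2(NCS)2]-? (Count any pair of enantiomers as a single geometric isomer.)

Systematic placement gives 5 geometric isomers: CH3CN trans, Br trans, NCS trans; CH3CN cis, Br trans, NCS cis; CH3CN cis, Br cis, NCS trans; CH3CN cis, Br cis, NCS cis (chiral); CH3CN trans, Br cis, NCS cis.

5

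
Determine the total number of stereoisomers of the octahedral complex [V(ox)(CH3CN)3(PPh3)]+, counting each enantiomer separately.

The six octahedral sites form three mutually perpendicular trans pairs.
Each ox is bidentate and must span two cis positions.
Systematic placement gives 2 geometric isomers: CH3CN mer; CH3CN fac.
Each arrangement has an internal mirror plane or centre of symmetry, so none is chiral.

2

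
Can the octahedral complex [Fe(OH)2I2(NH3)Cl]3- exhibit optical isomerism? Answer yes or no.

yes

In an octahedral complex each vertex has one trans partner and four cis neighbours.
Systematic placement gives 6 geometric isomers: OH trans, I cis; OH cis, I cis (3 arrangements, 2 chiral); OH trans, I trans; OH cis, I trans.
Of these, 2 lack any improper symmetry element and so occur as enantiomeric pairs, giving 6 + 2 = 8 stereoisomers in total.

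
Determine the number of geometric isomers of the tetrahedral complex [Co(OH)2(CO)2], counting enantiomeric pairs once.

All four vertices of a tetrahedron are equivalent and mutually adjacent, so cis/trans isomerism cannot arise.
Only one geometric arrangement is possible.

1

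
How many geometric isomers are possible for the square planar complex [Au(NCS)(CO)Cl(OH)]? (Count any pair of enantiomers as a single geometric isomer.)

A square has two trans pairs of vertices; adjacent vertices are cis.
Working through the distinct placements yields 3 geometric isomers: (CO/NCS trans, Cl/OH trans); (CO/OH trans, Cl/NCS trans); (CO/Cl trans, NCS/OH trans).

3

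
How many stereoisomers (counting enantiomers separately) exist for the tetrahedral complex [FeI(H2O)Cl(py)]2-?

Only one geometric arrangement is possible; it has no improper symmetry element, so it exists as a pair of enantiomers (2 stereoisomers).

2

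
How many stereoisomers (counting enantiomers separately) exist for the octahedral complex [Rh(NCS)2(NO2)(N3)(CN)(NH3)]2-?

15

Placing the ligands in turn and identifying arrangements related by rotation or reflection leaves 9 distinct geometric isomers.
Of these, 6 lack any improper symmetry element and so occur as enantiomeric pairs, giving 9 + 6 = 15 stereoisomers in total.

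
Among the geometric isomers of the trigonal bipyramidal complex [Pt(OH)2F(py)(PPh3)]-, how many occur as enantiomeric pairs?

3

A trigonal bipyramid has two axial and three equatorial sites, which are chemically inequivalent.
Exhaustive case analysis gives 7 geometric isomers.
Of these, 3 lack any improper symmetry element and so occur as enantiomeric pairs, giving 7 + 3 = 10 stereoisomers in total.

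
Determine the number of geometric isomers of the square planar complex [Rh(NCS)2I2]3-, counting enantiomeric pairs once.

2

In a square planar complex each vertex has one trans partner and two cis neighbours.
There are 2 geometric isomers: NCS cis; NCS trans.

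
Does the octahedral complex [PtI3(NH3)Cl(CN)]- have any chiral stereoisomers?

The distinct arrangements are (4 in all): I mer (3 arrangements); I fac (chiral).
One of these lacks any improper symmetry element and so occurs as an enantiomeric pair, giving 4 + 1 = 5 stereoisomers in total.

yes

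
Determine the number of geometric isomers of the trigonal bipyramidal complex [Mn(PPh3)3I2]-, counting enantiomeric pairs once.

3

In a trigonal bipyramid the two axial positions differ from the three equatorial ones.
Systematic placement gives 3 geometric isomers: I both axial; I one axial, one equatorial; I both equatorial.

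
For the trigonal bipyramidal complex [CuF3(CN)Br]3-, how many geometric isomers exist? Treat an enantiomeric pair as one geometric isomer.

In a trigonal bipyramid the two axial positions differ from the three equatorial ones.
Working through the distinct placements yields 4 geometric isomers: CN axial, Br axial; CN equatorial, Br axial; CN axial, Br equatorial; CN equatorial, Br equatorial.

4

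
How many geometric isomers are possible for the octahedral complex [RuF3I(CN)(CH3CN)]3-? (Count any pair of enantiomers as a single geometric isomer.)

4

Systematic placement gives 4 geometric isomers: F mer (3 arrangements); F fac (chiral).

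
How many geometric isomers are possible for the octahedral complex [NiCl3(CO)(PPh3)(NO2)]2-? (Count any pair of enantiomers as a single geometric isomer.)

4

An octahedron has six vertices in three trans pairs; every non-trans pair is cis.
Systematic placement gives 4 geometric isomers: Cl mer (3 arrangements); Cl fac (chiral).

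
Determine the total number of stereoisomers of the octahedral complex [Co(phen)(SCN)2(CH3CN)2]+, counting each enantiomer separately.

4

In an octahedral complex each vertex has one trans partner and four cis neighbours.
Each phen is bidentate and must span two cis positions.
Systematic placement gives 3 geometric isomers: SCN cis, CH3CN trans; SCN cis, CH3CN cis (chiral); SCN trans, CH3CN cis.
One of these lacks any improper symmetry element and so occurs as an enantiomeric pair, giving 3 + 1 = 4 stereoisomers in total.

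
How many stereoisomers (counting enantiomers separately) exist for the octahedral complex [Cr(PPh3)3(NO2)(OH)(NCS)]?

In an octahedral complex each vertex has one trans partner and four cis neighbours.
Systematic placement gives 4 geometric isomers: PPh3 mer (3 arrangements); PPh3 fac (chiral).
One of these lacks any improper symmetry element and so occurs as an enantiomeric pair, giving 4 + 1 = 5 stereoisomers in total.

5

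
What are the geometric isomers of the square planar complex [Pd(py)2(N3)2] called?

cis and trans

In a square planar complex each vertex has one trans partner and two cis neighbours.
There are 2 geometric isomers: py cis; py trans.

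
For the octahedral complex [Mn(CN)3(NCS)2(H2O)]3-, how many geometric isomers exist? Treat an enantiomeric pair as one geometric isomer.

3

An octahedron has six vertices in three trans pairs; every non-trans pair is cis.
Systematic placement gives 3 geometric isomers: CN mer, NCS trans; CN mer, NCS cis; CN fac, NCS cis.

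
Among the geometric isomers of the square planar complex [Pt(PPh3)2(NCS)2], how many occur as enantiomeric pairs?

0

Systematic placement gives 2 geometric isomers: PPh3 cis; PPh3 trans.
Each arrangement has an internal mirror plane or centre of symmetry, so none is chiral.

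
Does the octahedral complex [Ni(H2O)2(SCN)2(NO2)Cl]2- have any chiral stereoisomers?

An octahedron has six vertices in three trans pairs; every non-trans pair is cis.
Working through the distinct placements yields 6 geometric isomers: H2O cis, SCN trans; H2O cis, SCN cis (3 arrangements, 2 chiral); H2O trans, SCN trans; H2O trans, SCN cis.
Of these, 2 lack any improper symmetry element and so occur as enantiomeric pairs, giving 6 + 2 = 8 stereoisomers in total.

yes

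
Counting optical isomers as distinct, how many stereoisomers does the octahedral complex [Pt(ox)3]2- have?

Each ox is bidentate and must span two cis positions.
Only one geometric arrangement is possible; it has no improper symmetry element, so it exists as a pair of enantiomers (2 stereoisomers).

2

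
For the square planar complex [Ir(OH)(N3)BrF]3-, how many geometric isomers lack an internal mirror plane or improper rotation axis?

A square has two trans pairs of vertices; adjacent vertices are cis.
Working through the distinct placements yields 3 geometric isomers: (Br/N3 trans, F/OH trans); (Br/OH trans, F/N3 trans); (Br/F trans, N3/OH trans).
Each arrangement has an internal mirror plane or centre of symmetry, so none is chiral.

0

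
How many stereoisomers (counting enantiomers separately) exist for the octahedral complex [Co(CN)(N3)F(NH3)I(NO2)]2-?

In an octahedral complex each vertex has one trans partner and four cis neighbours.
Exhaustive case analysis gives 15 geometric isomers.
Of these, 15 lack any improper symmetry element and so occur as enantiomeric pairs, giving 15 + 15 = 30 stereoisomers in total.

30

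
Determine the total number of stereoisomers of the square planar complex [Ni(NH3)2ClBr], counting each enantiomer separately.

2

In a square planar complex each vertex has one trans partner and two cis neighbours.
Working through the distinct placements yields 2 geometric isomers: NH3 cis; NH3 trans.
Each arrangement has an internal mirror plane or centre of symmetry, so none is chiral.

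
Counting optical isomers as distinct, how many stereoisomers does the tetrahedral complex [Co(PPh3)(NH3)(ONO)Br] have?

All four vertices of a tetrahedron are equivalent and mutually adjacent, so cis/trans isomerism cannot arise.
Only one geometric arrangement is possible; it has no improper symmetry element, so it exists as a pair of enantiomers (2 stereoisomers).

2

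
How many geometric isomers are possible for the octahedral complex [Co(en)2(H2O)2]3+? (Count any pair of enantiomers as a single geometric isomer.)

2

Each en is bidentate and must span two cis positions.
Working through the distinct placements yields 2 geometric isomers: H2O trans; H2O cis (chiral).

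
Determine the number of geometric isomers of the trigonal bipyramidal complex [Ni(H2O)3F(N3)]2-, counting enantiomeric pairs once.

4

Working through the distinct placements yields 4 geometric isomers: F axial, N3 equatorial; F axial, N3 axial; F equatorial, N3 equatorial; F equatorial, N3 axial.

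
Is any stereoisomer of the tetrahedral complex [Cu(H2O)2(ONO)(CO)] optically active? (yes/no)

Only one geometric arrangement is possible.

no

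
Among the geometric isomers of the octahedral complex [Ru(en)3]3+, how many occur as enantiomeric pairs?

In an octahedral complex each vertex has one trans partner and four cis neighbours.
Each en is bidentate and must span two cis positions.
Only one geometric arrangement is possible; it has no improper symmetry element, so it exists as a pair of enantiomers (2 stereoisomers).

1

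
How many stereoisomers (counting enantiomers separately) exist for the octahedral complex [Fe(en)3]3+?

2

The six octahedral sites form three mutually perpendicular trans pairs.
Each en is bidentate and must span two cis positions.
Only one geometric arrangement is possible; it has no improper symmetry element, so it exists as a pair of enantiomers (2 stereoisomers).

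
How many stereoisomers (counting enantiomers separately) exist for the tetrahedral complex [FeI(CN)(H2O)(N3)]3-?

2

Only one geometric arrangement is possible; it has no improper symmetry element, so it exists as a pair of enantiomers (2 stereoisomers).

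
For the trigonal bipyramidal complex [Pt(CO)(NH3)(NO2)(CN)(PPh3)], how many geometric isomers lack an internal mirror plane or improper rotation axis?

A trigonal bipyramid has two axial and three equatorial sites, which are chemically inequivalent.
Systematic enumeration (placing each ligand type in turn and discarding arrangements equivalent by rotation or reflection) gives 10 geometric isomers.
Of these, 10 lack any improper symmetry element and so occur as enantiomeric pairs, giving 10 + 10 = 20 stereoisomers in total.

10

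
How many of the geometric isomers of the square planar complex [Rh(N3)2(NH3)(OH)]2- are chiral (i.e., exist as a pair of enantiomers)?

0

In a square planar complex each vertex has one trans partner and two cis neighbours.
Systematic placement gives 2 geometric isomers: N3 cis; N3 trans.
Each arrangement has an internal mirror plane or centre of symmetry, so none is chiral.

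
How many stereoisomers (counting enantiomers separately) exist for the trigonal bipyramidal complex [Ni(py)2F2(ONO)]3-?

6

A trigonal bipyramid has two axial and three equatorial sites, which are chemically inequivalent.
Systematic enumeration (placing each ligand type in turn and discarding arrangements equivalent by rotation or reflection) gives 5 geometric isomers.
One of these lacks any improper symmetry element and so occurs as an enantiomeric pair, giving 5 + 1 = 6 stereoisomers in total.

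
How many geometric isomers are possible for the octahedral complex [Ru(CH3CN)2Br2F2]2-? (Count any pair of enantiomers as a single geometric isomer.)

In an octahedral complex each vertex has one trans partner and four cis neighbours.
The distinct arrangements are (5 in all): CH3CN trans, Br trans, F trans; CH3CN cis, Br trans, F cis; CH3CN cis, Br cis, F trans; CH3CN cis, Br cis, F cis (chiral); CH3CN trans, Br cis, F cis.

5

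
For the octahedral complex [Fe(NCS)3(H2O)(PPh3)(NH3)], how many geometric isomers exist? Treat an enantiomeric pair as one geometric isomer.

An octahedron has six vertices in three trans pairs; every non-trans pair is cis.
The distinct arrangements are (4 in all): NCS mer (3 arrangements); NCS fac (chiral).

4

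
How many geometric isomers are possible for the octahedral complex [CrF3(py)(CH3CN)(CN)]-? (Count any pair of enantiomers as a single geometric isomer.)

4

In an octahedral complex each vertex has one trans partner and four cis neighbours.
The distinct arrangements are (4 in all): F mer (3 arrangements); F fac (chiral).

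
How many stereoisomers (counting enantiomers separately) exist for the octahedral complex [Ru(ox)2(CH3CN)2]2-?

3

An octahedron has six vertices in three trans pairs; every non-trans pair is cis.
Each ox is bidentate and must span two cis positions.
Working through the distinct placements yields 2 geometric isomers: CH3CN trans; CH3CN cis (chiral).
One of these lacks any improper symmetry element and so occurs as an enantiomeric pair, giving 2 + 1 = 3 stereoisomers in total.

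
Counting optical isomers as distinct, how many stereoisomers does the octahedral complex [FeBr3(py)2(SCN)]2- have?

In an octahedral complex each vertex has one trans partner and four cis neighbours.
There are 3 geometric isomers: Br mer, py trans; Br mer, py cis; Br fac, py cis.
Each arrangement has an internal mirror plane or centre of symmetry, so none is chiral.

3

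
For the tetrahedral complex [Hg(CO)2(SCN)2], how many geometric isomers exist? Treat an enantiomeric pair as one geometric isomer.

1

In a tetrahedral complex all four positions are equivalent and every pair of ligands is adjacent — there is no cis/trans distinction.
Only one geometric arrangement is possible.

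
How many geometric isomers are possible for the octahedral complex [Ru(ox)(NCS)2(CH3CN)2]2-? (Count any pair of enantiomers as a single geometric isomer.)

Each ox is bidentate and must span two cis positions.
The distinct arrangements are (3 in all): NCS cis, CH3CN trans; NCS cis, CH3CN cis (chiral); NCS trans, CH3CN cis.

3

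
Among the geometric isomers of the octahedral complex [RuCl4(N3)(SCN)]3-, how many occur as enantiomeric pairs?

0

An octahedron has six vertices in three trans pairs; every non-trans pair is cis.
Working through the distinct placements yields 2 geometric isomers: N3 and SCN mutually trans; N3 and SCN mutually cis.
Each arrangement has an internal mirror plane or centre of symmetry, so none is chiral.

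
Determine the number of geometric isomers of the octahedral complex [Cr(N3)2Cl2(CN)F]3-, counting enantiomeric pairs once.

6

The six octahedral sites form three mutually perpendicular trans pairs.
Working through the distinct placements yields 6 geometric isomers: N3 trans, Cl cis; N3 cis, Cl cis (3 arrangements, 2 chiral); N3 trans, Cl trans; N3 cis, Cl trans.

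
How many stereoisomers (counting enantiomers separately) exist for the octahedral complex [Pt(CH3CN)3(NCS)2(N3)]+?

3

Systematic placement gives 3 geometric isomers: CH3CN mer, NCS trans; CH3CN mer, NCS cis; CH3CN fac, NCS cis.
Each arrangement has an internal mirror plane or centre of symmetry, so none is chiral.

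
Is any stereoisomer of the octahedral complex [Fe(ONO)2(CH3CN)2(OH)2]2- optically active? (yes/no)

yes

An octahedron has six vertices in three trans pairs; every non-trans pair is cis.
Working through the distinct placements yields 5 geometric isomers: ONO trans, CH3CN trans, OH trans; ONO cis, CH3CN trans, OH cis; ONO trans, CH3CN cis, OH cis; ONO cis, CH3CN cis, OH cis (chiral); ONO cis, CH3CN cis, OH trans.
One of these lacks any improper symmetry element and so occurs as an enantiomeric pair, giving 5 + 1 = 6 stereoisomers in total.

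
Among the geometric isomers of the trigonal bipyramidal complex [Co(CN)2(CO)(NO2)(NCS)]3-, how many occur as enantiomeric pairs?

In a trigonal bipyramid the two axial positions differ from the three equatorial ones.
Exhaustive case analysis gives 7 geometric isomers.
Of these, 3 lack any improper symmetry element and so occur as enantiomeric pairs, giving 7 + 3 = 10 stereoisomers in total.

3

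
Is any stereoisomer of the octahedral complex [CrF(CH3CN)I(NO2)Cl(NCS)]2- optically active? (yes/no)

yes

In an octahedral complex each vertex has one trans partner and four cis neighbours.
Placing the ligands in turn and identifying arrangements related by rotation or reflection leaves 15 distinct geometric isomers.
Of these, 15 lack any improper symmetry element and so occur as enantiomeric pairs, giving 15 + 15 = 30 stereoisomers in total.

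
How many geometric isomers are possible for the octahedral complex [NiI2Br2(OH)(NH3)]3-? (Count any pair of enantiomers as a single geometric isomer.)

6

In an octahedral complex each vertex has one trans partner and four cis neighbours.
Working through the distinct placements yields 6 geometric isomers: I trans, Br trans; I cis, Br trans; I cis, Br cis (3 arrangements, 2 chiral); I trans, Br cis.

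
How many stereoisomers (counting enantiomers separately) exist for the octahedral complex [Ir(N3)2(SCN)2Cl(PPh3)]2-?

8

An octahedron has six vertices in three trans pairs; every non-trans pair is cis.
There are 6 geometric isomers: N3 cis, SCN trans; N3 cis, SCN cis (3 arrangements, 2 chiral); N3 trans, SCN trans; N3 trans, SCN cis.
Of these, 2 lack any improper symmetry element and so occur as enantiomeric pairs, giving 6 + 2 = 8 stereoisomers in total.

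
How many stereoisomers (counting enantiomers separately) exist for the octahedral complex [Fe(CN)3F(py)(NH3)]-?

5

The six octahedral sites form three mutually perpendicular trans pairs.
The distinct arrangements are (4 in all): CN mer (3 arrangements); CN fac (chiral).
One of these lacks any improper symmetry element and so occurs as an enantiomeric pair, giving 4 + 1 = 5 stereoisomers in total.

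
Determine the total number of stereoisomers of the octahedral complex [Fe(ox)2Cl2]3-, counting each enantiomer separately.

3

In an octahedral complex each vertex has one trans partner and four cis neighbours.
Each ox is bidentate and must span two cis positions.
Working through the distinct placements yields 2 geometric isomers: Cl trans; Cl cis (chiral).
One of these lacks any improper symmetry element and so occurs as an enantiomeric pair, giving 2 + 1 = 3 stereoisomers in total.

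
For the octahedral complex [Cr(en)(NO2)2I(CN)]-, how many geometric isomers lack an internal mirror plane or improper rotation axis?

In an octahedral complex each vertex has one trans partner and four cis neighbours.
Each en is bidentate and must span two cis positions.
Systematic placement gives 4 geometric isomers: NO2 cis (3 arrangements, 2 chiral); NO2 trans.
Of these, 2 lack any improper symmetry element and so occur as enantiomeric pairs, giving 4 + 2 = 6 stereoisomers in total.

2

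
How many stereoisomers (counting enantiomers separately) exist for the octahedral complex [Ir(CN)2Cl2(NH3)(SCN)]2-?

An octahedron has six vertices in three trans pairs; every non-trans pair is cis.
Systematic placement gives 6 geometric isomers: CN trans, Cl trans; CN trans, Cl cis; CN cis, Cl cis (3 arrangements, 2 chiral); CN cis, Cl trans.
Of these, 2 lack any improper symmetry element and so occur as enantiomeric pairs, giving 6 + 2 = 8 stereoisomers in total.

8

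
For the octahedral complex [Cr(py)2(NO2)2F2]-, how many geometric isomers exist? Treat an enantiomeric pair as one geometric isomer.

5

An octahedron has six vertices in three trans pairs; every non-trans pair is cis.
Systematic placement gives 5 geometric isomers: py trans, NO2 trans, F trans; py cis, NO2 cis, F trans; py trans, NO2 cis, F cis; py cis, NO2 cis, F cis (chiral); py cis, NO2 trans, F cis.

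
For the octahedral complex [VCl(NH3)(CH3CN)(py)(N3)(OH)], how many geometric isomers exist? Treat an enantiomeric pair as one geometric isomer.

Exhaustive case analysis gives 15 geometric isomers.

15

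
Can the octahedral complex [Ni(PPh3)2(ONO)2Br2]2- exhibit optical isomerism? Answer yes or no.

The six octahedral sites form three mutually perpendicular trans pairs.
The distinct arrangements are (5 in all): PPh3 trans, ONO trans, Br trans; PPh3 cis, ONO cis, Br trans; PPh3 trans, ONO cis, Br cis; PPh3 cis, ONO cis, Br cis (chiral); PPh3 cis, ONO trans, Br cis.
One of these lacks any improper symmetry element and so occurs as an enantiomeric pair, giving 5 + 1 = 6 stereoisomers in total.

yes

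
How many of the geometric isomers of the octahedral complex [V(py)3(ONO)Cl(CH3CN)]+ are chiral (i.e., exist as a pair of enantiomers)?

An octahedron has six vertices in three trans pairs; every non-trans pair is cis.
There are 4 geometric isomers: py mer (3 arrangements); py fac (chiral).
One of these lacks any improper symmetry element and so occurs as an enantiomeric pair, giving 4 + 1 = 5 stereoisomers in total.

1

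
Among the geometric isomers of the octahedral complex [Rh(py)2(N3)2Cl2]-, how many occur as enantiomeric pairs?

1

The six octahedral sites form three mutually perpendicular trans pairs.
Systematic placement gives 5 geometric isomers: py trans, N3 trans, Cl trans; py cis, N3 cis, Cl trans; py trans, N3 cis, Cl cis; py cis, N3 cis, Cl cis (chiral); py cis, N3 trans, Cl cis.
One of these lacks any improper symmetry element and so occurs as an enantiomeric pair, giving 5 + 1 = 6 stereoisomers in total.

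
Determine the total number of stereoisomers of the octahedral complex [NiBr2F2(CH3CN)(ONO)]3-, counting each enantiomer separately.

8

Systematic placement gives 6 geometric isomers: Br trans, F cis; Br trans, F trans; Br cis, F cis (3 arrangements, 2 chiral); Br cis, F trans.
Of these, 2 lack any improper symmetry element and so occur as enantiomeric pairs, giving 6 + 2 = 8 stereoisomers in total.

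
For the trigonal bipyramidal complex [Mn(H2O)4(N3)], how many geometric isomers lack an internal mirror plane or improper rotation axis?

0

A trigonal bipyramid has two axial and three equatorial sites, which are chemically inequivalent.
The distinct arrangements are (2 in all): N3 equatorial; N3 axial.
Each arrangement has an internal mirror plane or centre of symmetry, so none is chiral.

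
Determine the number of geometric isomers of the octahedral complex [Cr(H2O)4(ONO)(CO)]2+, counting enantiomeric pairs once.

An octahedron has six vertices in three trans pairs; every non-trans pair is cis.
The distinct arrangements are (2 in all): ONO and CO mutually cis; ONO and CO mutually trans.

2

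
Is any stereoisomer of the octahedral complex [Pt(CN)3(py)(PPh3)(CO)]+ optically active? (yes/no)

yes

The distinct arrangements are (4 in all): CN mer (3 arrangements); CN fac (chiral).
One of these lacks any improper symmetry element and so occurs as an enantiomeric pair, giving 4 + 1 = 5 stereoisomers in total.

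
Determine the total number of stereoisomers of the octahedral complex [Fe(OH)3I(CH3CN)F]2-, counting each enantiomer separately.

5

Systematic placement gives 4 geometric isomers: OH mer (3 arrangements); OH fac (chiral).
One of these lacks any improper symmetry element and so occurs as an enantiomeric pair, giving 4 + 1 = 5 stereoisomers in total.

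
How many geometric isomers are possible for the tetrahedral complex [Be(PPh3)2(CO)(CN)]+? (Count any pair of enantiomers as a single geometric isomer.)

1

Only one geometric arrangement is possible.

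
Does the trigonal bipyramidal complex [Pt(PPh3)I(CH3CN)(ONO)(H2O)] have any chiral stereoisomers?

yes

In a trigonal bipyramid the two axial positions differ from the three equatorial ones.
Exhaustive case analysis gives 10 geometric isomers.
Of these, 10 lack any improper symmetry element and so occur as enantiomeric pairs, giving 10 + 10 = 20 stereoisomers in total.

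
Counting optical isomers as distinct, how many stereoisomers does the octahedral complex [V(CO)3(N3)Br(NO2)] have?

5

In an octahedral complex each vertex has one trans partner and four cis neighbours.
Working through the distinct placements yields 4 geometric isomers: CO mer (3 arrangements); CO fac (chiral).
One of these lacks any improper symmetry element and so occurs as an enantiomeric pair, giving 4 + 1 = 5 stereoisomers in total.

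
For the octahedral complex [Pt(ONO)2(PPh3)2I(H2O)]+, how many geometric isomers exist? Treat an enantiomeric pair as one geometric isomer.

6

In an octahedral complex each vertex has one trans partner and four cis neighbours.
Systematic placement gives 6 geometric isomers: ONO trans, PPh3 trans; ONO cis, PPh3 cis (3 arrangements, 2 chiral); ONO cis, PPh3 trans; ONO trans, PPh3 cis.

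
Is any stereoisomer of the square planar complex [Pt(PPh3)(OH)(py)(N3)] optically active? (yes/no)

In a square planar complex each vertex has one trans partner and two cis neighbours.
Working through the distinct placements yields 3 geometric isomers: (N3/PPh3 trans, OH/py trans); (N3/py trans, OH/PPh3 trans); (N3/OH trans, PPh3/py trans).
Each arrangement has an internal mirror plane or centre of symmetry, so none is chiral.

no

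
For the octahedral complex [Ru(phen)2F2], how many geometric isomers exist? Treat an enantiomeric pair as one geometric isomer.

2

An octahedron has six vertices in three trans pairs; every non-trans pair is cis.
Each phen is bidentate and must span two cis positions.
Systematic placement gives 2 geometric isomers: F trans; F cis (chiral).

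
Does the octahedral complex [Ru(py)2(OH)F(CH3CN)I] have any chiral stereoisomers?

In an octahedral complex each vertex has one trans partner and four cis neighbours.
Placing the ligands in turn and identifying arrangements related by rotation or reflection leaves 9 distinct geometric isomers.
Of these, 6 lack any improper symmetry element and so occur as enantiomeric pairs, giving 9 + 6 = 15 stereoisomers in total.

yes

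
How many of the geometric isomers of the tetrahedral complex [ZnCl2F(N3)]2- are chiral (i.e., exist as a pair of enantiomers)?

Only one geometric arrangement is possible.

0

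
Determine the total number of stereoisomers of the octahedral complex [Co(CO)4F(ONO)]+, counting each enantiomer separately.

An octahedron has six vertices in three trans pairs; every non-trans pair is cis.
Working through the distinct placements yields 2 geometric isomers: F and ONO mutually trans; F and ONO mutually cis.
Each arrangement has an internal mirror plane or centre of symmetry, so none is chiral.

2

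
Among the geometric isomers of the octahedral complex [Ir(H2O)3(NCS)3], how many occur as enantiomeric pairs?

In an octahedral complex each vertex has one trans partner and four cis neighbours.
Systematic placement gives 2 geometric isomers: H2O mer; H2O fac.
Each arrangement has an internal mirror plane or centre of symmetry, so none is chiral.

0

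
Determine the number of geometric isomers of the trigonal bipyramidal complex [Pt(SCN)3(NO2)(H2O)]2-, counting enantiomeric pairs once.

4

A trigonal bipyramid has two axial and three equatorial sites, which are chemically inequivalent.
Systematic placement gives 4 geometric isomers: NO2 axial, H2O axial; NO2 equatorial, H2O axial; NO2 axial, H2O equatorial; NO2 equatorial, H2O equatorial.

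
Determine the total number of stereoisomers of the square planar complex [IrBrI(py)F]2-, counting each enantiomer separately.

A square has two trans pairs of vertices; adjacent vertices are cis.
Working through the distinct placements yields 3 geometric isomers: (Br/I trans, F/py trans); (Br/py trans, F/I trans); (Br/F trans, I/py trans).
Each arrangement has an internal mirror plane or centre of symmetry, so none is chiral.

3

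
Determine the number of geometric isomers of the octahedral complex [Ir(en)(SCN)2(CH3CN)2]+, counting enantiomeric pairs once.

3

Each en is bidentate and must span two cis positions.
There are 3 geometric isomers: SCN cis, CH3CN trans; SCN cis, CH3CN cis (chiral); SCN trans, CH3CN cis.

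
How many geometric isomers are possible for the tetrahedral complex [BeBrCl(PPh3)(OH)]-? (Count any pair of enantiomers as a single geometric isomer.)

All four vertices of a tetrahedron are equivalent and mutually adjacent, so cis/trans isomerism cannot arise.
Only one geometric arrangement is possible; it has no improper symmetry element, so it exists as a pair of enantiomers (2 stereoisomers).

1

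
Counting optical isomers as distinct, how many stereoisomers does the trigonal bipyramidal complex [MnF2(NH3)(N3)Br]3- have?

In a trigonal bipyramid the two axial positions differ from the three equatorial ones.
Placing the ligands in turn and identifying arrangements related by rotation or reflection leaves 7 distinct geometric isomers.
Of these, 3 lack any improper symmetry element and so occur as enantiomeric pairs, giving 7 + 3 = 10 stereoisomers in total.

10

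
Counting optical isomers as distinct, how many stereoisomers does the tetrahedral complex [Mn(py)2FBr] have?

1

Only one geometric arrangement is possible.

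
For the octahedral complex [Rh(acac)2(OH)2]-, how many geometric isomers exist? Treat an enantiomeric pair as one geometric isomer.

The six octahedral sites form three mutually perpendicular trans pairs.
Each acac is bidentate and must span two cis positions.
There are 2 geometric isomers: OH trans; OH cis (chiral).

2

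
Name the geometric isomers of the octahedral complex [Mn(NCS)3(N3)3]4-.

fac and mer

Systematic placement gives 2 geometric isomers: NCS mer; NCS fac.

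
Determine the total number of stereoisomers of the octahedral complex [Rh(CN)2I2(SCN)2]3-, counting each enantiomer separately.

6

The six octahedral sites form three mutually perpendicular trans pairs.
Working through the distinct placements yields 5 geometric isomers: CN trans, I trans, SCN trans; CN trans, I cis, SCN cis; CN cis, I cis, SCN trans; CN cis, I cis, SCN cis (chiral); CN cis, I trans, SCN cis.
One of these lacks any improper symmetry element and so occurs as an enantiomeric pair, giving 5 + 1 = 6 stereoisomers in total.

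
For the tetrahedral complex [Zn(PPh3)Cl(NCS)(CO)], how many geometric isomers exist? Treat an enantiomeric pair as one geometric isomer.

1

In a tetrahedral complex all four positions are equivalent and every pair of ligands is adjacent — there is no cis/trans distinction.
Only one geometric arrangement is possible; it has no improper symmetry element, so it exists as a pair of enantiomers (2 stereoisomers).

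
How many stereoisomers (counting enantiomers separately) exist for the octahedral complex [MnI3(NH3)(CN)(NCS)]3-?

5

An octahedron has six vertices in three trans pairs; every non-trans pair is cis.
The distinct arrangements are (4 in all): I mer (3 arrangements); I fac (chiral).
One of these lacks any improper symmetry element and so occurs as an enantiomeric pair, giving 4 + 1 = 5 stereoisomers in total.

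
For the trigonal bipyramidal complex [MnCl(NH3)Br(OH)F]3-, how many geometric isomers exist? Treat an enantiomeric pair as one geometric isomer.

In a trigonal bipyramid the two axial positions differ from the three equatorial ones.
Systematic enumeration (placing each ligand type in turn and discarding arrangements equivalent by rotation or reflection) gives 10 geometric isomers.

10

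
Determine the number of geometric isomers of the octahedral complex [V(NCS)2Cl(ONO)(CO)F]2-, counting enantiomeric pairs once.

The six octahedral sites form three mutually perpendicular trans pairs.
Systematic enumeration (placing each ligand type in turn and discarding arrangements equivalent by rotation or reflection) gives 9 geometric isomers.

9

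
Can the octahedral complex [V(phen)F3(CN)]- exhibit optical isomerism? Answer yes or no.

no

The six octahedral sites form three mutually perpendicular trans pairs.
Each phen is bidentate and must span two cis positions.
Systematic placement gives 2 geometric isomers: F fac; F mer.
Each arrangement has an internal mirror plane or centre of symmetry, so none is chiral.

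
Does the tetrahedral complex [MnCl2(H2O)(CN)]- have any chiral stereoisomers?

no

In a tetrahedral complex all four positions are equivalent and every pair of ligands is adjacent — there is no cis/trans distinction.
Only one geometric arrangement is possible.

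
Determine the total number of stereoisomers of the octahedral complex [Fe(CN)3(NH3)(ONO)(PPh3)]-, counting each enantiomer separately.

5

The six octahedral sites form three mutually perpendicular trans pairs.
There are 4 geometric isomers: CN mer (3 arrangements); CN fac (chiral).
One of these lacks any improper symmetry element and so occurs as an enantiomeric pair, giving 4 + 1 = 5 stereoisomers in total.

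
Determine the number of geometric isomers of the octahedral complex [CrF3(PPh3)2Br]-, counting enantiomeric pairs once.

3

The six octahedral sites form three mutually perpendicular trans pairs.
The distinct arrangements are (3 in all): F mer, PPh3 trans; F fac, PPh3 cis; F mer, PPh3 cis.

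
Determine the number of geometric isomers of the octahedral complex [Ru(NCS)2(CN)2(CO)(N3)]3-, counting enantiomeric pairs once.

An octahedron has six vertices in three trans pairs; every non-trans pair is cis.
Systematic placement gives 6 geometric isomers: NCS trans, CN trans; NCS cis, CN trans; NCS trans, CN cis; NCS cis, CN cis (3 arrangements, 2 chiral).

6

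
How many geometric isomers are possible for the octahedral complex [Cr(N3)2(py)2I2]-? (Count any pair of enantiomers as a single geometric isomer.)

An octahedron has six vertices in three trans pairs; every non-trans pair is cis.
The distinct arrangements are (5 in all): N3 trans, py trans, I trans; N3 cis, py cis, I trans; N3 cis, py trans, I cis; N3 cis, py cis, I cis (chiral); N3 trans, py cis, I cis.

5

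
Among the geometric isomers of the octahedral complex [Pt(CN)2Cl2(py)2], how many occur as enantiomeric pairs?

An octahedron has six vertices in three trans pairs; every non-trans pair is cis.
There are 5 geometric isomers: CN trans, Cl trans, py trans; CN trans, Cl cis, py cis; CN cis, Cl cis, py trans; CN cis, Cl cis, py cis (chiral); CN cis, Cl trans, py cis.
One of these lacks any improper symmetry element and so occurs as an enantiomeric pair, giving 5 + 1 = 6 stereoisomers in total.

1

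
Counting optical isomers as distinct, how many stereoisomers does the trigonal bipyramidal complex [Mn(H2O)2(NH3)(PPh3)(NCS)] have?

10

Systematic enumeration (placing each ligand type in turn and discarding arrangements equivalent by rotation or reflection) gives 7 geometric isomers.
Of these, 3 lack any improper symmetry element and so occur as enantiomeric pairs, giving 7 + 3 = 10 stereoisomers in total.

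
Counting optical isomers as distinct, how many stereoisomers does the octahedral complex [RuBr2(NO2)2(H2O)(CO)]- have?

In an octahedral complex each vertex has one trans partner and four cis neighbours.
Working through the distinct placements yields 6 geometric isomers: Br trans, NO2 trans; Br trans, NO2 cis; Br cis, NO2 trans; Br cis, NO2 cis (3 arrangements, 2 chiral).
Of these, 2 lack any improper symmetry element and so occur as enantiomeric pairs, giving 6 + 2 = 8 stereoisomers in total.

8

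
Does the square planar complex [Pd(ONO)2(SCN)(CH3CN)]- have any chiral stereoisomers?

no

In a square planar complex each vertex has one trans partner and two cis neighbours.
There are 2 geometric isomers: ONO cis; ONO trans.
Each arrangement has an internal mirror plane or centre of symmetry, so none is chiral.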